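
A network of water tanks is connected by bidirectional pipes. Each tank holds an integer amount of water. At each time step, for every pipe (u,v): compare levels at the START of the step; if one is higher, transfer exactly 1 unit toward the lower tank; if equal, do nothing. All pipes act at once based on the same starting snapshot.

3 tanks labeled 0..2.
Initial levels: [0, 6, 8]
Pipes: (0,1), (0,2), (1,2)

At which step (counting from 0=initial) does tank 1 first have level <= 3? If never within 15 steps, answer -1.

Answer: -1

Derivation:
Step 1: flows [1->0,2->0,2->1] -> levels [2 6 6]
Step 2: flows [1->0,2->0,1=2] -> levels [4 5 5]
Step 3: flows [1->0,2->0,1=2] -> levels [6 4 4]
Step 4: flows [0->1,0->2,1=2] -> levels [4 5 5]
  -> period-2 cycle (repeats step 2); tank 1 never drops to <=3
Tank 1 never reaches <=3 within 15 steps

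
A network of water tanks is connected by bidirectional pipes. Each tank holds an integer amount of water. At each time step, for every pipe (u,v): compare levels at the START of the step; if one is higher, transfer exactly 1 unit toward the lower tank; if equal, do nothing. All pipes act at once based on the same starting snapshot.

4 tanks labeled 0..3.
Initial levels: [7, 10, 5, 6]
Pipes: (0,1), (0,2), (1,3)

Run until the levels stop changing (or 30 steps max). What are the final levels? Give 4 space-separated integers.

Step 1: flows [1->0,0->2,1->3] -> levels [7 8 6 7]
Step 2: flows [1->0,0->2,1->3] -> levels [7 6 7 8]
Step 3: flows [0->1,0=2,3->1] -> levels [6 8 7 7]
Step 4: flows [1->0,2->0,1->3] -> levels [8 6 6 8]
Step 5: flows [0->1,0->2,3->1] -> levels [6 8 7 7]
  -> period-2 cycle: step 5 state = step 3 state; never stabilizes
  -> state at step 30: (30-3) mod 2 = 1, same as step 4 -> [8 6 6 8]

Answer: 8 6 6 8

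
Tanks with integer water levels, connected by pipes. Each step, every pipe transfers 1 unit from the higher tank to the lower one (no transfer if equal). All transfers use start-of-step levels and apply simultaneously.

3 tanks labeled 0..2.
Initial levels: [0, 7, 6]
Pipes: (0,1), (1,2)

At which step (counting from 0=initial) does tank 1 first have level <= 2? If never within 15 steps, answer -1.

Answer: -1

Derivation:
Step 1: flows [1->0,1->2] -> levels [1 5 7]
Step 2: flows [1->0,2->1] -> levels [2 5 6]
Step 3: flows [1->0,2->1] -> levels [3 5 5]
Step 4: flows [1->0,1=2] -> levels [4 4 5]
Step 5: flows [0=1,2->1] -> levels [4 5 4]
Step 6: flows [1->0,1->2] -> levels [5 3 5]
Step 7: flows [0->1,2->1] -> levels [4 5 4]
  -> period-2 cycle (repeats step 5); tank 1 never drops to <=2
Tank 1 never reaches <=2 within 15 steps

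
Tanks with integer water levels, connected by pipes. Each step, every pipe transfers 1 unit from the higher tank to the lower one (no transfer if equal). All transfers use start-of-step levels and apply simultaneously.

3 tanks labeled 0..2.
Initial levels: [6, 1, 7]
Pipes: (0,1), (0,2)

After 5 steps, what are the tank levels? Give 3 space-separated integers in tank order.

Step 1: flows [0->1,2->0] -> levels [6 2 6]
Step 2: flows [0->1,0=2] -> levels [5 3 6]
Step 3: flows [0->1,2->0] -> levels [5 4 5]
Step 4: flows [0->1,0=2] -> levels [4 5 5]
Step 5: flows [1->0,2->0] -> levels [6 4 4]

Answer: 6 4 4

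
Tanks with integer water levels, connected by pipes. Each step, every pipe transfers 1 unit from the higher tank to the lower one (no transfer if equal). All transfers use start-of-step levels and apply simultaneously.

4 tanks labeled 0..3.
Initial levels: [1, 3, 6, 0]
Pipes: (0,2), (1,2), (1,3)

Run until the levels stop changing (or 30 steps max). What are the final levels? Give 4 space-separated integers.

Answer: 3 3 2 2

Derivation:
Step 1: flows [2->0,2->1,1->3] -> levels [2 3 4 1]
Step 2: flows [2->0,2->1,1->3] -> levels [3 3 2 2]
Step 3: flows [0->2,1->2,1->3] -> levels [2 1 4 3]
Step 4: flows [2->0,2->1,3->1] -> levels [3 3 2 2]
  -> period-2 cycle: step 4 state = step 2 state; never stabilizes
  -> state at step 30: (30-2) mod 2 = 0, same as step 2 -> [3 3 2 2]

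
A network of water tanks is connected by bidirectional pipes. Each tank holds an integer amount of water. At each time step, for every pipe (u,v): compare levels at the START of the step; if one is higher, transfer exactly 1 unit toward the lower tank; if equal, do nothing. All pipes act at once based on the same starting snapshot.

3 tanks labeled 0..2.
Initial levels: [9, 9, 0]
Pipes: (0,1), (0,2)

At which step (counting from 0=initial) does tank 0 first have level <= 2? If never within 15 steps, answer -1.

Answer: -1

Derivation:
Step 1: flows [0=1,0->2] -> levels [8 9 1]
Step 2: flows [1->0,0->2] -> levels [8 8 2]
Step 3: flows [0=1,0->2] -> levels [7 8 3]
Step 4: flows [1->0,0->2] -> levels [7 7 4]
Step 5: flows [0=1,0->2] -> levels [6 7 5]
Step 6: flows [1->0,0->2] -> levels [6 6 6]
Step 7: flows [0=1,0=2] -> levels [6 6 6]
  -> stable; tank 0 stays at 6 > 2
Tank 0 never reaches <=2 within 15 steps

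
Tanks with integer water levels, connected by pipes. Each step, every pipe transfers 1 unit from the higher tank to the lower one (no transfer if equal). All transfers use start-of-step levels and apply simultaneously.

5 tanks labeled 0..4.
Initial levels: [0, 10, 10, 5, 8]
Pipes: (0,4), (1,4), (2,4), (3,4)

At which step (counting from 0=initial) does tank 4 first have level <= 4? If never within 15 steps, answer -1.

Answer: 5

Derivation:
Step 1: flows [4->0,1->4,2->4,4->3] -> levels [1 9 9 6 8]
Step 2: flows [4->0,1->4,2->4,4->3] -> levels [2 8 8 7 8]
Step 3: flows [4->0,1=4,2=4,4->3] -> levels [3 8 8 8 6]
Step 4: flows [4->0,1->4,2->4,3->4] -> levels [4 7 7 7 8]
Step 5: flows [4->0,4->1,4->2,4->3] -> levels [5 8 8 8 4]
Tank 4 first reaches <=4 at step 5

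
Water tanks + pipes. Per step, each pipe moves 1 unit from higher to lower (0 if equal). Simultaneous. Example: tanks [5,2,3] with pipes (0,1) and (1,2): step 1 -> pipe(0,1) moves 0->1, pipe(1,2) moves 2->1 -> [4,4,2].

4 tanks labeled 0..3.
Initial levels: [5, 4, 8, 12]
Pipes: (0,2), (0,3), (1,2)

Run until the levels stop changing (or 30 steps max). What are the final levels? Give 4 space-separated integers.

Step 1: flows [2->0,3->0,2->1] -> levels [7 5 6 11]
Step 2: flows [0->2,3->0,2->1] -> levels [7 6 6 10]
Step 3: flows [0->2,3->0,1=2] -> levels [7 6 7 9]
Step 4: flows [0=2,3->0,2->1] -> levels [8 7 6 8]
Step 5: flows [0->2,0=3,1->2] -> levels [7 6 8 8]
Step 6: flows [2->0,3->0,2->1] -> levels [9 7 6 7]
Step 7: flows [0->2,0->3,1->2] -> levels [7 6 8 8]
  -> period-2 cycle: step 7 state = step 5 state; never stabilizes
  -> state at step 30: (30-5) mod 2 = 1, same as step 6 -> [9 7 6 7]

Answer: 9 7 6 7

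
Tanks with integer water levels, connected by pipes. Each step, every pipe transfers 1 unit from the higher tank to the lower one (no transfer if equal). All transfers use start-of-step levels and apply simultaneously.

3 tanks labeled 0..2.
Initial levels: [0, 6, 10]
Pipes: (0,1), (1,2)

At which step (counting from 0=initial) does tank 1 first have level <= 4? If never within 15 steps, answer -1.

Answer: 7

Derivation:
Step 1: flows [1->0,2->1] -> levels [1 6 9]
Step 2: flows [1->0,2->1] -> levels [2 6 8]
Step 3: flows [1->0,2->1] -> levels [3 6 7]
Step 4: flows [1->0,2->1] -> levels [4 6 6]
Step 5: flows [1->0,1=2] -> levels [5 5 6]
Step 6: flows [0=1,2->1] -> levels [5 6 5]
Step 7: flows [1->0,1->2] -> levels [6 4 6]
Tank 1 first reaches <=4 at step 7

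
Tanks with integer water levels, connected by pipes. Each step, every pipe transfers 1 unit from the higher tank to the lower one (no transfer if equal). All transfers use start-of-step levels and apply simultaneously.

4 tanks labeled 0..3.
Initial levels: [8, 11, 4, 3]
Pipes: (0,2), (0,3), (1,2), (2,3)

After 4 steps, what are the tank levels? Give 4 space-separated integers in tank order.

Answer: 6 7 7 6

Derivation:
Step 1: flows [0->2,0->3,1->2,2->3] -> levels [6 10 5 5]
Step 2: flows [0->2,0->3,1->2,2=3] -> levels [4 9 7 6]
Step 3: flows [2->0,3->0,1->2,2->3] -> levels [6 8 6 6]
Step 4: flows [0=2,0=3,1->2,2=3] -> levels [6 7 7 6]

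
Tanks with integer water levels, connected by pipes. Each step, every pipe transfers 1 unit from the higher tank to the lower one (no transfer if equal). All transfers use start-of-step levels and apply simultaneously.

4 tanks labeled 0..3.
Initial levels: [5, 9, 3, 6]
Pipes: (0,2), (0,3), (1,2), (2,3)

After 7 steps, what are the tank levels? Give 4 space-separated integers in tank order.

Answer: 5 6 7 5

Derivation:
Step 1: flows [0->2,3->0,1->2,3->2] -> levels [5 8 6 4]
Step 2: flows [2->0,0->3,1->2,2->3] -> levels [5 7 5 6]
Step 3: flows [0=2,3->0,1->2,3->2] -> levels [6 6 7 4]
Step 4: flows [2->0,0->3,2->1,2->3] -> levels [6 7 4 6]
Step 5: flows [0->2,0=3,1->2,3->2] -> levels [5 6 7 5]
Step 6: flows [2->0,0=3,2->1,2->3] -> levels [6 7 4 6]
  -> period-2 cycle: step 6 state = step 4 state
  -> state at step 7: (7-4) mod 2 = 1, same as step 5 -> [5 6 7 5]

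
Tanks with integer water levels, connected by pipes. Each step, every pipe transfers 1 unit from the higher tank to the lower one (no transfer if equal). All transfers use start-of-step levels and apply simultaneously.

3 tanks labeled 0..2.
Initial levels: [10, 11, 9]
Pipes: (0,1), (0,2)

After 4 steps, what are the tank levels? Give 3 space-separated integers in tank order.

Answer: 10 10 10

Derivation:
Step 1: flows [1->0,0->2] -> levels [10 10 10]
Step 2: flows [0=1,0=2] -> levels [10 10 10]
  -> stable; steps 3..4 unchanged -> [10 10 10]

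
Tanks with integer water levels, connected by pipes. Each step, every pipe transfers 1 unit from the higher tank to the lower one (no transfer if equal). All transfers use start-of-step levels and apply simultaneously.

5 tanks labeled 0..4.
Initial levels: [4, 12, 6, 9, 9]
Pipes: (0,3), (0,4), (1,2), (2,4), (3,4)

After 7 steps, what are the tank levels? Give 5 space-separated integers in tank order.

Answer: 8 8 10 8 6

Derivation:
Step 1: flows [3->0,4->0,1->2,4->2,3=4] -> levels [6 11 8 8 7]
Step 2: flows [3->0,4->0,1->2,2->4,3->4] -> levels [8 10 8 6 8]
Step 3: flows [0->3,0=4,1->2,2=4,4->3] -> levels [7 9 9 8 7]
Step 4: flows [3->0,0=4,1=2,2->4,3->4] -> levels [8 9 8 6 9]
Step 5: flows [0->3,4->0,1->2,4->2,4->3] -> levels [8 8 10 8 6]
Step 6: flows [0=3,0->4,2->1,2->4,3->4] -> levels [7 9 8 7 9]
Step 7: flows [0=3,4->0,1->2,4->2,4->3] -> levels [8 8 10 8 6]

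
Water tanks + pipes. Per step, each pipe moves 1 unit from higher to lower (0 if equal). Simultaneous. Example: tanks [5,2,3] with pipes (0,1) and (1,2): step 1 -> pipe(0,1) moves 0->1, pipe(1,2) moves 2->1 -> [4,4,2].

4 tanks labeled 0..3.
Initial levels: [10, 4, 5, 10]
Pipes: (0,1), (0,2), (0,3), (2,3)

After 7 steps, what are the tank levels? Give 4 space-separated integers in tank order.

Answer: 6 8 7 8

Derivation:
Step 1: flows [0->1,0->2,0=3,3->2] -> levels [8 5 7 9]
Step 2: flows [0->1,0->2,3->0,3->2] -> levels [7 6 9 7]
Step 3: flows [0->1,2->0,0=3,2->3] -> levels [7 7 7 8]
Step 4: flows [0=1,0=2,3->0,3->2] -> levels [8 7 8 6]
Step 5: flows [0->1,0=2,0->3,2->3] -> levels [6 8 7 8]
Step 6: flows [1->0,2->0,3->0,3->2] -> levels [9 7 7 6]
Step 7: flows [0->1,0->2,0->3,2->3] -> levels [6 8 7 8]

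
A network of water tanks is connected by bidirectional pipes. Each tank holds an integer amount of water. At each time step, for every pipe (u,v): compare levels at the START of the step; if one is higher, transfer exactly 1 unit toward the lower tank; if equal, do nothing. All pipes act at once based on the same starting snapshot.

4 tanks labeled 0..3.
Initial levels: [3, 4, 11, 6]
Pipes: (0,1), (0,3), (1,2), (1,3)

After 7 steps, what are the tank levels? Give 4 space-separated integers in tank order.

Answer: 7 6 6 5

Derivation:
Step 1: flows [1->0,3->0,2->1,3->1] -> levels [5 5 10 4]
Step 2: flows [0=1,0->3,2->1,1->3] -> levels [4 5 9 6]
Step 3: flows [1->0,3->0,2->1,3->1] -> levels [6 6 8 4]
Step 4: flows [0=1,0->3,2->1,1->3] -> levels [5 6 7 6]
Step 5: flows [1->0,3->0,2->1,1=3] -> levels [7 6 6 5]
Step 6: flows [0->1,0->3,1=2,1->3] -> levels [5 6 6 7]
Step 7: flows [1->0,3->0,1=2,3->1] -> levels [7 6 6 5]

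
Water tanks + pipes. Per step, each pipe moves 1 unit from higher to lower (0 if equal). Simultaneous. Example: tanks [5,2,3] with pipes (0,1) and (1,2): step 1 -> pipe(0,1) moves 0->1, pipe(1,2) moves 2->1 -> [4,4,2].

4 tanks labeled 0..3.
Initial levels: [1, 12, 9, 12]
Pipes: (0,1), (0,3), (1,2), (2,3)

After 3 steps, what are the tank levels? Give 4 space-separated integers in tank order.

Answer: 7 8 11 8

Derivation:
Step 1: flows [1->0,3->0,1->2,3->2] -> levels [3 10 11 10]
Step 2: flows [1->0,3->0,2->1,2->3] -> levels [5 10 9 10]
Step 3: flows [1->0,3->0,1->2,3->2] -> levels [7 8 11 8]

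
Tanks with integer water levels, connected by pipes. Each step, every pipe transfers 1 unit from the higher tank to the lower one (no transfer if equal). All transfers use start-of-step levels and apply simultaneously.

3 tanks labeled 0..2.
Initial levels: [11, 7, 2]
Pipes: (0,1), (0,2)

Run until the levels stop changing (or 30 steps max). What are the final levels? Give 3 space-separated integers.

Step 1: flows [0->1,0->2] -> levels [9 8 3]
Step 2: flows [0->1,0->2] -> levels [7 9 4]
Step 3: flows [1->0,0->2] -> levels [7 8 5]
Step 4: flows [1->0,0->2] -> levels [7 7 6]
Step 5: flows [0=1,0->2] -> levels [6 7 7]
Step 6: flows [1->0,2->0] -> levels [8 6 6]
Step 7: flows [0->1,0->2] -> levels [6 7 7]
  -> period-2 cycle: step 7 state = step 5 state; never stabilizes
  -> state at step 30: (30-5) mod 2 = 1, same as step 6 -> [8 6 6]

Answer: 8 6 6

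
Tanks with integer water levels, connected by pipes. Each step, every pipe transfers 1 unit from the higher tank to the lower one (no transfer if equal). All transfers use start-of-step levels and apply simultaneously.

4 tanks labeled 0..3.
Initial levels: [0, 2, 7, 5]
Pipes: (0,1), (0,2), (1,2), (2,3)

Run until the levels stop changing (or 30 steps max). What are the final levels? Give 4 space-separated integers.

Answer: 4 4 2 4

Derivation:
Step 1: flows [1->0,2->0,2->1,2->3] -> levels [2 2 4 6]
Step 2: flows [0=1,2->0,2->1,3->2] -> levels [3 3 3 5]
Step 3: flows [0=1,0=2,1=2,3->2] -> levels [3 3 4 4]
Step 4: flows [0=1,2->0,2->1,2=3] -> levels [4 4 2 4]
Step 5: flows [0=1,0->2,1->2,3->2] -> levels [3 3 5 3]
Step 6: flows [0=1,2->0,2->1,2->3] -> levels [4 4 2 4]
  -> period-2 cycle: step 6 state = step 4 state; never stabilizes
  -> state at step 30: (30-4) mod 2 = 0, same as step 4 -> [4 4 2 4]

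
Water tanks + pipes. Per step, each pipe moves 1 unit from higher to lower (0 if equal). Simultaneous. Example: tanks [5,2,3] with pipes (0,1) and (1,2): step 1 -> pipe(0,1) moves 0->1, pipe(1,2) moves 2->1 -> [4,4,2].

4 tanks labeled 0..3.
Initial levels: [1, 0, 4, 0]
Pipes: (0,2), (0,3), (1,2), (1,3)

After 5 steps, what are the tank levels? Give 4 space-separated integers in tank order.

Answer: 0 0 2 3

Derivation:
Step 1: flows [2->0,0->3,2->1,1=3] -> levels [1 1 2 1]
Step 2: flows [2->0,0=3,2->1,1=3] -> levels [2 2 0 1]
Step 3: flows [0->2,0->3,1->2,1->3] -> levels [0 0 2 3]
Step 4: flows [2->0,3->0,2->1,3->1] -> levels [2 2 0 1]
  -> period-2 cycle: step 4 state = step 2 state
  -> state at step 5: (5-2) mod 2 = 1, same as step 3 -> [0 0 2 3]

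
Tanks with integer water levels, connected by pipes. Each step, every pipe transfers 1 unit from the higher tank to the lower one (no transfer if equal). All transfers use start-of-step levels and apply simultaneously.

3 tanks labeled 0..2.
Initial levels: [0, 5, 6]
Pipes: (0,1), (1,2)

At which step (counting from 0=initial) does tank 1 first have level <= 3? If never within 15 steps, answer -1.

Answer: 4

Derivation:
Step 1: flows [1->0,2->1] -> levels [1 5 5]
Step 2: flows [1->0,1=2] -> levels [2 4 5]
Step 3: flows [1->0,2->1] -> levels [3 4 4]
Step 4: flows [1->0,1=2] -> levels [4 3 4]
Tank 1 first reaches <=3 at step 4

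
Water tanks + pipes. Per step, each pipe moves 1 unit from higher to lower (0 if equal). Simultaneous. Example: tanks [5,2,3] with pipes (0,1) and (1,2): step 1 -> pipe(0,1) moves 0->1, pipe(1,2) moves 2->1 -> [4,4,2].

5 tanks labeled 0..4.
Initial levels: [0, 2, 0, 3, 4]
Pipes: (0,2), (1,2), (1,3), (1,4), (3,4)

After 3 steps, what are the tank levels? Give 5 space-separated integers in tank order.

Step 1: flows [0=2,1->2,3->1,4->1,4->3] -> levels [0 3 1 3 2]
Step 2: flows [2->0,1->2,1=3,1->4,3->4] -> levels [1 1 1 2 4]
Step 3: flows [0=2,1=2,3->1,4->1,4->3] -> levels [1 3 1 2 2]

Answer: 1 3 1 2 2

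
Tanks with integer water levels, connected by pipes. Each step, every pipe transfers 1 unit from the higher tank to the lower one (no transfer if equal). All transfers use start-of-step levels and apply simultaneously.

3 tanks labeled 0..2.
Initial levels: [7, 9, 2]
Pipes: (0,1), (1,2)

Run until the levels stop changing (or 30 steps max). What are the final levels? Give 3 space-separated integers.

Answer: 6 6 6

Derivation:
Step 1: flows [1->0,1->2] -> levels [8 7 3]
Step 2: flows [0->1,1->2] -> levels [7 7 4]
Step 3: flows [0=1,1->2] -> levels [7 6 5]
Step 4: flows [0->1,1->2] -> levels [6 6 6]
Step 5: flows [0=1,1=2] -> levels [6 6 6]
  -> stable (no change)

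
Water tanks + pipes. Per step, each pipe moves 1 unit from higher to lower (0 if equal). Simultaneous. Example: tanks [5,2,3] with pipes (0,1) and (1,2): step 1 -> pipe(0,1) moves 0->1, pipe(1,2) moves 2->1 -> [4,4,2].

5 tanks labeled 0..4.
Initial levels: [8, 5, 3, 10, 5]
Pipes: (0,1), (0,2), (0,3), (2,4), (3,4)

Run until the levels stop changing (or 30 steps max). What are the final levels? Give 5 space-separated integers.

Step 1: flows [0->1,0->2,3->0,4->2,3->4] -> levels [7 6 5 8 5]
Step 2: flows [0->1,0->2,3->0,2=4,3->4] -> levels [6 7 6 6 6]
Step 3: flows [1->0,0=2,0=3,2=4,3=4] -> levels [7 6 6 6 6]
Step 4: flows [0->1,0->2,0->3,2=4,3=4] -> levels [4 7 7 7 6]
Step 5: flows [1->0,2->0,3->0,2->4,3->4] -> levels [7 6 5 5 8]
Step 6: flows [0->1,0->2,0->3,4->2,4->3] -> levels [4 7 7 7 6]
  -> period-2 cycle: step 6 state = step 4 state; never stabilizes
  -> state at step 30: (30-4) mod 2 = 0, same as step 4 -> [4 7 7 7 6]

Answer: 4 7 7 7 6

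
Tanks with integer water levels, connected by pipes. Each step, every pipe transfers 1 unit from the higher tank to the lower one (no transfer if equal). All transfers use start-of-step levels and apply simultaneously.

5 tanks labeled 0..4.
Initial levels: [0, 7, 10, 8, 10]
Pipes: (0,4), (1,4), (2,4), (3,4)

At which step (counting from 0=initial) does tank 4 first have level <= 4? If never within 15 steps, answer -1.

Answer: 7

Derivation:
Step 1: flows [4->0,4->1,2=4,4->3] -> levels [1 8 10 9 7]
Step 2: flows [4->0,1->4,2->4,3->4] -> levels [2 7 9 8 9]
Step 3: flows [4->0,4->1,2=4,4->3] -> levels [3 8 9 9 6]
Step 4: flows [4->0,1->4,2->4,3->4] -> levels [4 7 8 8 8]
Step 5: flows [4->0,4->1,2=4,3=4] -> levels [5 8 8 8 6]
Step 6: flows [4->0,1->4,2->4,3->4] -> levels [6 7 7 7 8]
Step 7: flows [4->0,4->1,4->2,4->3] -> levels [7 8 8 8 4]
Tank 4 first reaches <=4 at step 7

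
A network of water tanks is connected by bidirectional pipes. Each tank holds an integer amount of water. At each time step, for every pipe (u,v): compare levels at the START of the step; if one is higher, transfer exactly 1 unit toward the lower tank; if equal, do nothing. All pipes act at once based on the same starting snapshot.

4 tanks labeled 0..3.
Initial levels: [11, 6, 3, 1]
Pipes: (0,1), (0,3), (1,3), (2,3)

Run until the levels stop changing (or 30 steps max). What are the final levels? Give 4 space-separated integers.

Answer: 6 6 5 4

Derivation:
Step 1: flows [0->1,0->3,1->3,2->3] -> levels [9 6 2 4]
Step 2: flows [0->1,0->3,1->3,3->2] -> levels [7 6 3 5]
Step 3: flows [0->1,0->3,1->3,3->2] -> levels [5 6 4 6]
Step 4: flows [1->0,3->0,1=3,3->2] -> levels [7 5 5 4]
Step 5: flows [0->1,0->3,1->3,2->3] -> levels [5 5 4 7]
Step 6: flows [0=1,3->0,3->1,3->2] -> levels [6 6 5 4]
Step 7: flows [0=1,0->3,1->3,2->3] -> levels [5 5 4 7]
  -> period-2 cycle: step 7 state = step 5 state; never stabilizes
  -> state at step 30: (30-5) mod 2 = 1, same as step 6 -> [6 6 5 4]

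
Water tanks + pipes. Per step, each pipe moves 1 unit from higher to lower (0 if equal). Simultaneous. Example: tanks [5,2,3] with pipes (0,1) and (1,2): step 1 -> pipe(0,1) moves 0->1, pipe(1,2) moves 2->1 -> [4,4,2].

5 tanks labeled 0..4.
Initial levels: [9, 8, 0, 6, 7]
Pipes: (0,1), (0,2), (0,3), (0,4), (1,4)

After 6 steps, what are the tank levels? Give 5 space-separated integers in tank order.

Answer: 8 6 4 6 6

Derivation:
Step 1: flows [0->1,0->2,0->3,0->4,1->4] -> levels [5 8 1 7 9]
Step 2: flows [1->0,0->2,3->0,4->0,4->1] -> levels [7 8 2 6 7]
Step 3: flows [1->0,0->2,0->3,0=4,1->4] -> levels [6 6 3 7 8]
Step 4: flows [0=1,0->2,3->0,4->0,4->1] -> levels [7 7 4 6 6]
Step 5: flows [0=1,0->2,0->3,0->4,1->4] -> levels [4 6 5 7 8]
Step 6: flows [1->0,2->0,3->0,4->0,4->1] -> levels [8 6 4 6 6]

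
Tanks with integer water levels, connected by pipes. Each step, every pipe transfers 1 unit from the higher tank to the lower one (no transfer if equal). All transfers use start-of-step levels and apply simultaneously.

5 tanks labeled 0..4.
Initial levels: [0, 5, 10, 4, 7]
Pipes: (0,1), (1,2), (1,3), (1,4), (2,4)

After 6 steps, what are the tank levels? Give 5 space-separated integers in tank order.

Answer: 4 7 5 5 5

Derivation:
Step 1: flows [1->0,2->1,1->3,4->1,2->4] -> levels [1 5 8 5 7]
Step 2: flows [1->0,2->1,1=3,4->1,2->4] -> levels [2 6 6 5 7]
Step 3: flows [1->0,1=2,1->3,4->1,4->2] -> levels [3 5 7 6 5]
Step 4: flows [1->0,2->1,3->1,1=4,2->4] -> levels [4 6 5 5 6]
Step 5: flows [1->0,1->2,1->3,1=4,4->2] -> levels [5 3 7 6 5]
Step 6: flows [0->1,2->1,3->1,4->1,2->4] -> levels [4 7 5 5 5]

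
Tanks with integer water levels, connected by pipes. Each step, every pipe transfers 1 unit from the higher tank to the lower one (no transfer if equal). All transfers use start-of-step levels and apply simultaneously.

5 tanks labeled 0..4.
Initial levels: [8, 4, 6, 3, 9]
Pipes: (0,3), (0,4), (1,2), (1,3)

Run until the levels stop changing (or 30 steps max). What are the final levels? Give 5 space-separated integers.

Answer: 8 6 5 5 6

Derivation:
Step 1: flows [0->3,4->0,2->1,1->3] -> levels [8 4 5 5 8]
Step 2: flows [0->3,0=4,2->1,3->1] -> levels [7 6 4 5 8]
Step 3: flows [0->3,4->0,1->2,1->3] -> levels [7 4 5 7 7]
Step 4: flows [0=3,0=4,2->1,3->1] -> levels [7 6 4 6 7]
Step 5: flows [0->3,0=4,1->2,1=3] -> levels [6 5 5 7 7]
Step 6: flows [3->0,4->0,1=2,3->1] -> levels [8 6 5 5 6]
Step 7: flows [0->3,0->4,1->2,1->3] -> levels [6 4 6 7 7]
Step 8: flows [3->0,4->0,2->1,3->1] -> levels [8 6 5 5 6]
  -> period-2 cycle: step 8 state = step 6 state; never stabilizes
  -> state at step 30: (30-6) mod 2 = 0, same as step 6 -> [8 6 5 5 6]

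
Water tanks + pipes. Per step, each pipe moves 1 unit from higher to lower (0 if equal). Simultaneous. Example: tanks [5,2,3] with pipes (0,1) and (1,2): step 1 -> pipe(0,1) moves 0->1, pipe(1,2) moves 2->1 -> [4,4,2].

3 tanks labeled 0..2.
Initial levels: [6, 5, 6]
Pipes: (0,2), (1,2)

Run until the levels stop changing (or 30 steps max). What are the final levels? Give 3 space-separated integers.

Answer: 5 5 7

Derivation:
Step 1: flows [0=2,2->1] -> levels [6 6 5]
Step 2: flows [0->2,1->2] -> levels [5 5 7]
Step 3: flows [2->0,2->1] -> levels [6 6 5]
  -> period-2 cycle: step 3 state = step 1 state; never stabilizes
  -> state at step 30: (30-1) mod 2 = 1, same as step 2 -> [5 5 7]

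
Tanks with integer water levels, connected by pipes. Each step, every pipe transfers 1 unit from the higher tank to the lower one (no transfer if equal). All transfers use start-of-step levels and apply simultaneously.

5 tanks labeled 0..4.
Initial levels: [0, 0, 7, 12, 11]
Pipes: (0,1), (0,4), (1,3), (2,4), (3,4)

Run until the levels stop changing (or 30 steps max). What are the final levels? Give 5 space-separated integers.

Step 1: flows [0=1,4->0,3->1,4->2,3->4] -> levels [1 1 8 10 10]
Step 2: flows [0=1,4->0,3->1,4->2,3=4] -> levels [2 2 9 9 8]
Step 3: flows [0=1,4->0,3->1,2->4,3->4] -> levels [3 3 8 7 9]
Step 4: flows [0=1,4->0,3->1,4->2,4->3] -> levels [4 4 9 7 6]
Step 5: flows [0=1,4->0,3->1,2->4,3->4] -> levels [5 5 8 5 7]
Step 6: flows [0=1,4->0,1=3,2->4,4->3] -> levels [6 5 7 6 6]
Step 7: flows [0->1,0=4,3->1,2->4,3=4] -> levels [5 7 6 5 7]
Step 8: flows [1->0,4->0,1->3,4->2,4->3] -> levels [7 5 7 7 4]
Step 9: flows [0->1,0->4,3->1,2->4,3->4] -> levels [5 7 6 5 7]
  -> period-2 cycle: step 9 state = step 7 state; never stabilizes
  -> state at step 30: (30-7) mod 2 = 1, same as step 8 -> [7 5 7 7 4]

Answer: 7 5 7 7 4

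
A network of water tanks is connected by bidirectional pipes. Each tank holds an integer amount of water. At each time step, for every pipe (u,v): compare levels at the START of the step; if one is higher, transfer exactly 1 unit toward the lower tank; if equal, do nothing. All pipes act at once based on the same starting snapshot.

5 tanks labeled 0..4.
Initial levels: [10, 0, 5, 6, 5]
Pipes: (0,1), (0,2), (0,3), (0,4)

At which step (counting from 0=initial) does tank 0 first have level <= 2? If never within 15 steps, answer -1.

Step 1: flows [0->1,0->2,0->3,0->4] -> levels [6 1 6 7 6]
Step 2: flows [0->1,0=2,3->0,0=4] -> levels [6 2 6 6 6]
Step 3: flows [0->1,0=2,0=3,0=4] -> levels [5 3 6 6 6]
Step 4: flows [0->1,2->0,3->0,4->0] -> levels [7 4 5 5 5]
Step 5: flows [0->1,0->2,0->3,0->4] -> levels [3 5 6 6 6]
Step 6: flows [1->0,2->0,3->0,4->0] -> levels [7 4 5 5 5]
  -> period-2 cycle (repeats step 4); tank 0 never drops to <=2
Tank 0 never reaches <=2 within 15 steps

Answer: -1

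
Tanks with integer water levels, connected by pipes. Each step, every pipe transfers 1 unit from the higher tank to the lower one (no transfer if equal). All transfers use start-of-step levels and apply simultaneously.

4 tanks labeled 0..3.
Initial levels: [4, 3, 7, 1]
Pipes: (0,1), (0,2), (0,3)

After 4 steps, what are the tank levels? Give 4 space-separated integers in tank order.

Answer: 6 3 3 3

Derivation:
Step 1: flows [0->1,2->0,0->3] -> levels [3 4 6 2]
Step 2: flows [1->0,2->0,0->3] -> levels [4 3 5 3]
Step 3: flows [0->1,2->0,0->3] -> levels [3 4 4 4]
Step 4: flows [1->0,2->0,3->0] -> levels [6 3 3 3]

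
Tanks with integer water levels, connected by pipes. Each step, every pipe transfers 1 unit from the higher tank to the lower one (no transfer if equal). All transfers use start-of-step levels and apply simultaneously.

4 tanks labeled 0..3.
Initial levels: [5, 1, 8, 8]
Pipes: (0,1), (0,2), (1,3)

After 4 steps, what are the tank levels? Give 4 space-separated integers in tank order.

Answer: 5 5 6 6

Derivation:
Step 1: flows [0->1,2->0,3->1] -> levels [5 3 7 7]
Step 2: flows [0->1,2->0,3->1] -> levels [5 5 6 6]
Step 3: flows [0=1,2->0,3->1] -> levels [6 6 5 5]
Step 4: flows [0=1,0->2,1->3] -> levels [5 5 6 6]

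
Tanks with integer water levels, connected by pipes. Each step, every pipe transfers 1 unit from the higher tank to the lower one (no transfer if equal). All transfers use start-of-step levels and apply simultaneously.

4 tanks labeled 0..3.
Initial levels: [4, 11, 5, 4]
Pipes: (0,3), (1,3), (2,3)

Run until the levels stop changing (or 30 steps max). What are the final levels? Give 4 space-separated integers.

Step 1: flows [0=3,1->3,2->3] -> levels [4 10 4 6]
Step 2: flows [3->0,1->3,3->2] -> levels [5 9 5 5]
Step 3: flows [0=3,1->3,2=3] -> levels [5 8 5 6]
Step 4: flows [3->0,1->3,3->2] -> levels [6 7 6 5]
Step 5: flows [0->3,1->3,2->3] -> levels [5 6 5 8]
Step 6: flows [3->0,3->1,3->2] -> levels [6 7 6 5]
  -> period-2 cycle: step 6 state = step 4 state; never stabilizes
  -> state at step 30: (30-4) mod 2 = 0, same as step 4 -> [6 7 6 5]

Answer: 6 7 6 5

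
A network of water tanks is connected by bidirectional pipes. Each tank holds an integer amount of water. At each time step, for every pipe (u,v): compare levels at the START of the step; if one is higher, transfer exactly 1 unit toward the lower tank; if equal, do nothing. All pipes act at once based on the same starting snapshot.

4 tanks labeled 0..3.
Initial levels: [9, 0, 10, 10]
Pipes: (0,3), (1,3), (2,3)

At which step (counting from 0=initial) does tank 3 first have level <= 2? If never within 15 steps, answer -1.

Answer: -1

Derivation:
Step 1: flows [3->0,3->1,2=3] -> levels [10 1 10 8]
Step 2: flows [0->3,3->1,2->3] -> levels [9 2 9 9]
Step 3: flows [0=3,3->1,2=3] -> levels [9 3 9 8]
Step 4: flows [0->3,3->1,2->3] -> levels [8 4 8 9]
Step 5: flows [3->0,3->1,3->2] -> levels [9 5 9 6]
Step 6: flows [0->3,3->1,2->3] -> levels [8 6 8 7]
Step 7: flows [0->3,3->1,2->3] -> levels [7 7 7 8]
Step 8: flows [3->0,3->1,3->2] -> levels [8 8 8 5]
Step 9: flows [0->3,1->3,2->3] -> levels [7 7 7 8]
  -> period-2 cycle (repeats step 7); tank 3 never drops to <=2
Tank 3 never reaches <=2 within 15 steps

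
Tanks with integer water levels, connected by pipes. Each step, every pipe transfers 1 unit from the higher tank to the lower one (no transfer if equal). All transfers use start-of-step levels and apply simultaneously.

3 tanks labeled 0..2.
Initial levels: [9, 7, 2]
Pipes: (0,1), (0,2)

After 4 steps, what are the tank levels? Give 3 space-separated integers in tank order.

Answer: 6 6 6

Derivation:
Step 1: flows [0->1,0->2] -> levels [7 8 3]
Step 2: flows [1->0,0->2] -> levels [7 7 4]
Step 3: flows [0=1,0->2] -> levels [6 7 5]
Step 4: flows [1->0,0->2] -> levels [6 6 6]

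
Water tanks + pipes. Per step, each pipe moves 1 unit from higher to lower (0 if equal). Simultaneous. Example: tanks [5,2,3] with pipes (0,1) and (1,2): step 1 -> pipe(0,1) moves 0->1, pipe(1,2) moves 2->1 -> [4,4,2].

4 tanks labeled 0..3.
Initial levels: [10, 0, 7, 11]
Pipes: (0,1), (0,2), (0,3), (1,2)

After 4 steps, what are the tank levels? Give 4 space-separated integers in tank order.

Answer: 7 8 6 7

Derivation:
Step 1: flows [0->1,0->2,3->0,2->1] -> levels [9 2 7 10]
Step 2: flows [0->1,0->2,3->0,2->1] -> levels [8 4 7 9]
Step 3: flows [0->1,0->2,3->0,2->1] -> levels [7 6 7 8]
Step 4: flows [0->1,0=2,3->0,2->1] -> levels [7 8 6 7]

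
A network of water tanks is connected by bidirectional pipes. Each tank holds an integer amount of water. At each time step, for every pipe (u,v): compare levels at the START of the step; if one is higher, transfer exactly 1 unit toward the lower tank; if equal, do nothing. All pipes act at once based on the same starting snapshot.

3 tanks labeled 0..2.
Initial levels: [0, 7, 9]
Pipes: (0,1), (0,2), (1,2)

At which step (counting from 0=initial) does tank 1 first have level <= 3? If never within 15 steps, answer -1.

Answer: -1

Derivation:
Step 1: flows [1->0,2->0,2->1] -> levels [2 7 7]
Step 2: flows [1->0,2->0,1=2] -> levels [4 6 6]
Step 3: flows [1->0,2->0,1=2] -> levels [6 5 5]
Step 4: flows [0->1,0->2,1=2] -> levels [4 6 6]
  -> period-2 cycle (repeats step 2); tank 1 never drops to <=3
Tank 1 never reaches <=3 within 15 steps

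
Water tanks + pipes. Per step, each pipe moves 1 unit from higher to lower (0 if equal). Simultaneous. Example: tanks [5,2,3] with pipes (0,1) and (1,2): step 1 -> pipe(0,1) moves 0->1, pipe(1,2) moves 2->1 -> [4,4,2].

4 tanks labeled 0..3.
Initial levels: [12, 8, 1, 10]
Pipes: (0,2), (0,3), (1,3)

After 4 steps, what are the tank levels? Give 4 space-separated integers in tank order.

Answer: 8 10 5 8

Derivation:
Step 1: flows [0->2,0->3,3->1] -> levels [10 9 2 10]
Step 2: flows [0->2,0=3,3->1] -> levels [9 10 3 9]
Step 3: flows [0->2,0=3,1->3] -> levels [8 9 4 10]
Step 4: flows [0->2,3->0,3->1] -> levels [8 10 5 8]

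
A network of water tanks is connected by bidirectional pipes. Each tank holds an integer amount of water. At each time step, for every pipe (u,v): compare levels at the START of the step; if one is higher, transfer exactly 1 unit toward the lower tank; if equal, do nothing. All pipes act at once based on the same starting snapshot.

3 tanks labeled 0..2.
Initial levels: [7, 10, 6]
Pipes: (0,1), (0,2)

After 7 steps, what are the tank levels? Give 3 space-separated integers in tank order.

Step 1: flows [1->0,0->2] -> levels [7 9 7]
Step 2: flows [1->0,0=2] -> levels [8 8 7]
Step 3: flows [0=1,0->2] -> levels [7 8 8]
Step 4: flows [1->0,2->0] -> levels [9 7 7]
Step 5: flows [0->1,0->2] -> levels [7 8 8]
  -> period-2 cycle: step 5 state = step 3 state
  -> state at step 7: (7-3) mod 2 = 0, same as step 3 -> [7 8 8]

Answer: 7 8 8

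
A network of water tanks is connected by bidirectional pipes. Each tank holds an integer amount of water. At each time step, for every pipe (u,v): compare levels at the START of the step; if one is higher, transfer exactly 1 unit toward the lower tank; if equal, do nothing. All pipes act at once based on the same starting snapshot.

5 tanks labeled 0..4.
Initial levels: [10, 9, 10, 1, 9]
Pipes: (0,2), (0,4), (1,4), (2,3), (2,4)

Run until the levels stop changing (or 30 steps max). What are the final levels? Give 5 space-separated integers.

Step 1: flows [0=2,0->4,1=4,2->3,2->4] -> levels [9 9 8 2 11]
Step 2: flows [0->2,4->0,4->1,2->3,4->2] -> levels [9 10 9 3 8]
Step 3: flows [0=2,0->4,1->4,2->3,2->4] -> levels [8 9 7 4 11]
Step 4: flows [0->2,4->0,4->1,2->3,4->2] -> levels [8 10 8 5 8]
Step 5: flows [0=2,0=4,1->4,2->3,2=4] -> levels [8 9 7 6 9]
Step 6: flows [0->2,4->0,1=4,2->3,4->2] -> levels [8 9 8 7 7]
Step 7: flows [0=2,0->4,1->4,2->3,2->4] -> levels [7 8 6 8 10]
Step 8: flows [0->2,4->0,4->1,3->2,4->2] -> levels [7 9 9 7 7]
Step 9: flows [2->0,0=4,1->4,2->3,2->4] -> levels [8 8 6 8 9]
Step 10: flows [0->2,4->0,4->1,3->2,4->2] -> levels [8 9 9 7 6]
Step 11: flows [2->0,0->4,1->4,2->3,2->4] -> levels [8 8 6 8 9]
  -> period-2 cycle: step 11 state = step 9 state; never stabilizes
  -> state at step 30: (30-9) mod 2 = 1, same as step 10 -> [8 9 9 7 6]

Answer: 8 9 9 7 6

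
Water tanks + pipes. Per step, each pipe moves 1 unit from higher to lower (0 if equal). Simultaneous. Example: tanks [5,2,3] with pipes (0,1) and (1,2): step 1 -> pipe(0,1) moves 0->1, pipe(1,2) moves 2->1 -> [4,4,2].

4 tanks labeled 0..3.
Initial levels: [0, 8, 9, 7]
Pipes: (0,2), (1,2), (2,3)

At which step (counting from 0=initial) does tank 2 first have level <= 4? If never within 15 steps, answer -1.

Step 1: flows [2->0,2->1,2->3] -> levels [1 9 6 8]
Step 2: flows [2->0,1->2,3->2] -> levels [2 8 7 7]
Step 3: flows [2->0,1->2,2=3] -> levels [3 7 7 7]
Step 4: flows [2->0,1=2,2=3] -> levels [4 7 6 7]
Step 5: flows [2->0,1->2,3->2] -> levels [5 6 7 6]
Step 6: flows [2->0,2->1,2->3] -> levels [6 7 4 7]
Tank 2 first reaches <=4 at step 6

Answer: 6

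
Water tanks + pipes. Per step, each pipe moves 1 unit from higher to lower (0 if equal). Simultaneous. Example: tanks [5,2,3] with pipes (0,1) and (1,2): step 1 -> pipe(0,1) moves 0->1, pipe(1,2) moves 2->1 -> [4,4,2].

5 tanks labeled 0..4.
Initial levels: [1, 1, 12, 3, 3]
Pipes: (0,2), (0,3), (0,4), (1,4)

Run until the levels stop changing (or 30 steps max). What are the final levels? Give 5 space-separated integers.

Step 1: flows [2->0,3->0,4->0,4->1] -> levels [4 2 11 2 1]
Step 2: flows [2->0,0->3,0->4,1->4] -> levels [3 1 10 3 3]
Step 3: flows [2->0,0=3,0=4,4->1] -> levels [4 2 9 3 2]
Step 4: flows [2->0,0->3,0->4,1=4] -> levels [3 2 8 4 3]
Step 5: flows [2->0,3->0,0=4,4->1] -> levels [5 3 7 3 2]
Step 6: flows [2->0,0->3,0->4,1->4] -> levels [4 2 6 4 4]
Step 7: flows [2->0,0=3,0=4,4->1] -> levels [5 3 5 4 3]
Step 8: flows [0=2,0->3,0->4,1=4] -> levels [3 3 5 5 4]
Step 9: flows [2->0,3->0,4->0,4->1] -> levels [6 4 4 4 2]
Step 10: flows [0->2,0->3,0->4,1->4] -> levels [3 3 5 5 4]
  -> period-2 cycle: step 10 state = step 8 state; never stabilizes
  -> state at step 30: (30-8) mod 2 = 0, same as step 8 -> [3 3 5 5 4]

Answer: 3 3 5 5 4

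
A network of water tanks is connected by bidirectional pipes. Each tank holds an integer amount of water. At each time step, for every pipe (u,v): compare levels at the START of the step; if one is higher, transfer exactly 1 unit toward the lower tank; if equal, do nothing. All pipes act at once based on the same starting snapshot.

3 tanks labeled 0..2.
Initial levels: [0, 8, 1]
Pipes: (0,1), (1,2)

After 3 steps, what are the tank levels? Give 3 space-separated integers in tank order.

Answer: 3 2 4

Derivation:
Step 1: flows [1->0,1->2] -> levels [1 6 2]
Step 2: flows [1->0,1->2] -> levels [2 4 3]
Step 3: flows [1->0,1->2] -> levels [3 2 4]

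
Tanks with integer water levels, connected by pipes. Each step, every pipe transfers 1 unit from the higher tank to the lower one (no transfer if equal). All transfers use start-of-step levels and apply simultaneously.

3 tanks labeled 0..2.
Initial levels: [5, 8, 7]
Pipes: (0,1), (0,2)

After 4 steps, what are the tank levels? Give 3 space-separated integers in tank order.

Step 1: flows [1->0,2->0] -> levels [7 7 6]
Step 2: flows [0=1,0->2] -> levels [6 7 7]
Step 3: flows [1->0,2->0] -> levels [8 6 6]
Step 4: flows [0->1,0->2] -> levels [6 7 7]

Answer: 6 7 7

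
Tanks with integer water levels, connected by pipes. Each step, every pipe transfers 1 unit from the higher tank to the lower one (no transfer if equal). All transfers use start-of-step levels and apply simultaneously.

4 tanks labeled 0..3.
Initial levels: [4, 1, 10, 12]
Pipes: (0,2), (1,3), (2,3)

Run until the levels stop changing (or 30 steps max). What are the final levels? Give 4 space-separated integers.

Step 1: flows [2->0,3->1,3->2] -> levels [5 2 10 10]
Step 2: flows [2->0,3->1,2=3] -> levels [6 3 9 9]
Step 3: flows [2->0,3->1,2=3] -> levels [7 4 8 8]
Step 4: flows [2->0,3->1,2=3] -> levels [8 5 7 7]
Step 5: flows [0->2,3->1,2=3] -> levels [7 6 8 6]
Step 6: flows [2->0,1=3,2->3] -> levels [8 6 6 7]
Step 7: flows [0->2,3->1,3->2] -> levels [7 7 8 5]
Step 8: flows [2->0,1->3,2->3] -> levels [8 6 6 7]
  -> period-2 cycle: step 8 state = step 6 state; never stabilizes
  -> state at step 30: (30-6) mod 2 = 0, same as step 6 -> [8 6 6 7]

Answer: 8 6 6 7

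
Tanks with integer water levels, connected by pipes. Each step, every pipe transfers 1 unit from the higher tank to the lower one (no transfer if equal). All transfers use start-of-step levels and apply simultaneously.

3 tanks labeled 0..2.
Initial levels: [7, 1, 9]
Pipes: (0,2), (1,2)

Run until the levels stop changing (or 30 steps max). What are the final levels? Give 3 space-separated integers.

Answer: 5 5 7

Derivation:
Step 1: flows [2->0,2->1] -> levels [8 2 7]
Step 2: flows [0->2,2->1] -> levels [7 3 7]
Step 3: flows [0=2,2->1] -> levels [7 4 6]
Step 4: flows [0->2,2->1] -> levels [6 5 6]
Step 5: flows [0=2,2->1] -> levels [6 6 5]
Step 6: flows [0->2,1->2] -> levels [5 5 7]
Step 7: flows [2->0,2->1] -> levels [6 6 5]
  -> period-2 cycle: step 7 state = step 5 state; never stabilizes
  -> state at step 30: (30-5) mod 2 = 1, same as step 6 -> [5 5 7]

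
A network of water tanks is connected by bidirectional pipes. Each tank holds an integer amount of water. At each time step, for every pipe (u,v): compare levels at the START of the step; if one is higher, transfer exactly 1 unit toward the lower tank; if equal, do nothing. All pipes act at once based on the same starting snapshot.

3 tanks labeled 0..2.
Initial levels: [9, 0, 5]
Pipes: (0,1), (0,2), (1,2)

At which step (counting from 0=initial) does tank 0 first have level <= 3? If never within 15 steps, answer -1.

Step 1: flows [0->1,0->2,2->1] -> levels [7 2 5]
Step 2: flows [0->1,0->2,2->1] -> levels [5 4 5]
Step 3: flows [0->1,0=2,2->1] -> levels [4 6 4]
Step 4: flows [1->0,0=2,1->2] -> levels [5 4 5]
  -> period-2 cycle (repeats step 2); tank 0 never drops to <=3
Tank 0 never reaches <=3 within 15 steps

Answer: -1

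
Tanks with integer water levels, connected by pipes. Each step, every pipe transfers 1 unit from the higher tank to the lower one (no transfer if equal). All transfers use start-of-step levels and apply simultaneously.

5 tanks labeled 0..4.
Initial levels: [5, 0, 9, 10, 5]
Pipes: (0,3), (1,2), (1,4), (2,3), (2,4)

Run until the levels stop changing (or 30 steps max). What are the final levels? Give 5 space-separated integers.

Step 1: flows [3->0,2->1,4->1,3->2,2->4] -> levels [6 2 8 8 5]
Step 2: flows [3->0,2->1,4->1,2=3,2->4] -> levels [7 4 6 7 5]
Step 3: flows [0=3,2->1,4->1,3->2,2->4] -> levels [7 6 5 6 5]
Step 4: flows [0->3,1->2,1->4,3->2,2=4] -> levels [6 4 7 6 6]
Step 5: flows [0=3,2->1,4->1,2->3,2->4] -> levels [6 6 4 7 6]
Step 6: flows [3->0,1->2,1=4,3->2,4->2] -> levels [7 5 7 5 5]
Step 7: flows [0->3,2->1,1=4,2->3,2->4] -> levels [6 6 4 7 6]
  -> period-2 cycle: step 7 state = step 5 state; never stabilizes
  -> state at step 30: (30-5) mod 2 = 1, same as step 6 -> [7 5 7 5 5]

Answer: 7 5 7 5 5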